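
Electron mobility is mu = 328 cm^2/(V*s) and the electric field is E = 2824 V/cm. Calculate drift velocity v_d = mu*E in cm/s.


Step 1: v_d = mu * E
Step 2: v_d = 328 * 2824 = 926272
Step 3: v_d = 9.26e+05 cm/s

9.26e+05


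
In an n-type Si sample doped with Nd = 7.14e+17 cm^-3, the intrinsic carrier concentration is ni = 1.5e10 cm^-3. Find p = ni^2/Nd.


Step 1: Since Nd >> ni, n ≈ Nd = 7.14e+17 cm^-3
Step 2: p = ni^2 / n = (1.5e10)^2 / 7.14e+17
Step 3: p = 2.25e20 / 7.14e+17 = 3.15e+02 cm^-3

3.15e+02


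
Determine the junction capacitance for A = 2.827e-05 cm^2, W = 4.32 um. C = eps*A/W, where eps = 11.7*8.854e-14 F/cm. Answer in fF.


Step 1: eps_Si = 11.7 * 8.854e-14 = 1.035918e-12 F/cm
Step 2: W in cm = 4.32 * 1e-4 = 4.32e-04 cm
Step 3: C = 1.035918e-12 * 2.827e-05 / 4.32e-04 = 6.779028e-14 F
Step 4: C = 67.79 fF

67.79


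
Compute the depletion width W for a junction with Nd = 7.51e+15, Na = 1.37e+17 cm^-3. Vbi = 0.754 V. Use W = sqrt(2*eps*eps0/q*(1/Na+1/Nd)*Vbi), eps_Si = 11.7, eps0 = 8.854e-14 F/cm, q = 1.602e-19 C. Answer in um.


Step 1: 1/Na + 1/Nd = 1/1.37e+17 + 1/7.51e+15 = 1.40455e-16
Step 2: 2*eps*eps0/q = 2*11.7*8.854e-14/1.602e-19 = 1.293281e+07
Step 3: W^2 = 1.293281e+07 * 1.40455e-16 * 0.754 = 1.36962e-09
Step 4: W = sqrt(1.36962e-09) = 3.701e-05 cm = 0.3701 um

0.3701


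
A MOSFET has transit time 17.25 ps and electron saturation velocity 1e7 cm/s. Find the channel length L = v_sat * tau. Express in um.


Step 1: tau in seconds = 17.25 ps * 1e-12 = 1.7250e-11 s
Step 2: L = v_sat * tau = 1e7 * 1.7250e-11 = 1.7250e-04 cm
Step 3: L in um = 1.7250e-04 * 1e4 = 1.725 um

1.725


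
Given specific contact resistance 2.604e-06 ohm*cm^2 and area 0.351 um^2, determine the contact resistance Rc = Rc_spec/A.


Step 1: Convert area to cm^2: 0.351 um^2 = 3.5100e-09 cm^2
Step 2: Rc = Rc_spec / A = 2.604e-06 / 3.5100e-09
Step 3: Rc = 7.42e+02 ohms

7.42e+02


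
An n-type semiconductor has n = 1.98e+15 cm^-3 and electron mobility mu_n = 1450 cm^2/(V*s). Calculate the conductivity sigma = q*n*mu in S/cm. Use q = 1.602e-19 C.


Step 1: sigma = q * n * mu
Step 2: sigma = 1.602e-19 * 1.98e+15 * 1450
Step 3: sigma = 4.599e-01 S/cm

4.599e-01


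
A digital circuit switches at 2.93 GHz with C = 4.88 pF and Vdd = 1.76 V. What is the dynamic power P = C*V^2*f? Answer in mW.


Step 1: V^2 = 1.76^2 = 3.0976 V^2
Step 2: P = C*V^2*f = 4.88e-12 F * 3.0976 * 2.93e9 Hz
Step 3: P = 4.429072384e-02 W
Step 4: P = 44.291 mW

44.291


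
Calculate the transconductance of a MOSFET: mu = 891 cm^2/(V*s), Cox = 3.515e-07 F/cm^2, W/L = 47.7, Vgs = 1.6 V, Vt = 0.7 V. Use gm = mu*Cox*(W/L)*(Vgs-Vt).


Step 1: Vov = Vgs - Vt = 1.6 - 0.7 = 0.9 V
Step 2: gm = mu * Cox * (W/L) * Vov
Step 3: gm = 891 * 3.515e-07 * 47.7 * 0.9 = 1.34e-02 S

1.34e-02


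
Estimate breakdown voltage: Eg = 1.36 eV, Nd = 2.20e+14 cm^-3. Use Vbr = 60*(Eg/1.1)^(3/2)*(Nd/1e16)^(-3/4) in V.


Step 1: Eg/1.1 = 1.36/1.1 = 1.236364
Step 2: (Eg/1.1)^1.5 = 1.236364^1.5 = 1.374737
Step 3: (Nd/1e16)^(-0.75) = (0.022)^(-0.75) = 17.505841
Step 4: Vbr = 60 * 1.374737 * 17.505841 = 1444.0 V

1444.0


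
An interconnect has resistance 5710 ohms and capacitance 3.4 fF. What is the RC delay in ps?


Step 1: tau = R * C
Step 2: tau = 5710 * 3.4 fF = 5710 * 3.4e-15 F
Step 3: tau = 1.9414e-11 s = 19.414 ps

19.414


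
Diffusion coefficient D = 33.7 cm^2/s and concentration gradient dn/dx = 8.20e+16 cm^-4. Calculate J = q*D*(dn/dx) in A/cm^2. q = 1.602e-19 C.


Step 1: J = q * D * (dn/dx)
Step 2: J = 1.602e-19 * 33.7 * 8.20e+16
Step 3: J = 4.43e-01 A/cm^2

4.43e-01


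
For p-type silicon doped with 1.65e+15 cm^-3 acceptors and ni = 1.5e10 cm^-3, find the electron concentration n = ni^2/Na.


Step 1: Majority hole concentration p ≈ Na = 1.65e+15 cm^-3
Step 2: n = ni^2 / Na = (1.5e10)^2 / 1.65e+15
Step 3: n = 1.36e+05 cm^-3

1.36e+05


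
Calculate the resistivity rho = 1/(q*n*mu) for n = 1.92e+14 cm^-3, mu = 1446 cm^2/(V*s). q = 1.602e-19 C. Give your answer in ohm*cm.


Step 1: sigma = q * n * mu = 1.602e-19 * 1.92e+14 * 1446 = 4.44766e-02 S/cm
Step 2: rho = 1 / sigma = 1 / 4.44766e-02 = 22.48 ohm*cm

22.48


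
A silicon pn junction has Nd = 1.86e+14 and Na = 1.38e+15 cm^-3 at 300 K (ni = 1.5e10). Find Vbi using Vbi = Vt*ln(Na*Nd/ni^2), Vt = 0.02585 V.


Step 1: Compute Na*Nd/ni^2 = 1.38e+15 * 1.86e+14 / (1.5e10)^2 = 1.1408e+09
Step 2: ln(1.1408e+09) = 20.8550
Step 3: Vbi = 0.02585 * 20.8550 = 0.539 V

0.539


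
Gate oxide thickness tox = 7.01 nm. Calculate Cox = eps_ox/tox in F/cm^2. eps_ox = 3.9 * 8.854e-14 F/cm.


Step 1: eps_ox = 3.9 * 8.854e-14 = 3.45306e-13 F/cm
Step 2: tox in cm = 7.01 nm * 1e-7 = 7.0100e-07 cm
Step 3: Cox = 3.45306e-13 / 7.0100e-07 = 4.93e-07 F/cm^2

4.93e-07


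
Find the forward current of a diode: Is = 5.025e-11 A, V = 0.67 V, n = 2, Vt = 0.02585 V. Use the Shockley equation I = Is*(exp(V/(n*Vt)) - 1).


Step 1: V/(n*Vt) = 0.67/(2*0.02585) = 12.9594
Step 2: exp(12.9594) = 4.2481e+05
Step 3: I = 5.025e-11 * (4.2481e+05 - 1) = 2.13e-05 A

2.13e-05


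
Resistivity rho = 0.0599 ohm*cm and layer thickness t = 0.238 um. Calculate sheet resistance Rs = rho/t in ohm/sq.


Step 1: Convert thickness to cm: t = 0.238 um = 2.3800e-05 cm
Step 2: Rs = rho / t = 0.0599 / 2.3800e-05
Step 3: Rs = 2516.8 ohm/sq

2516.8


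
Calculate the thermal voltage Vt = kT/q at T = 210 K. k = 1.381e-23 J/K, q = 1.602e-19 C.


Step 1: kT = 1.381e-23 * 210 = 2.9001e-21 J
Step 2: Vt = kT/q = 2.9001e-21 / 1.602e-19
Step 3: Vt = 0.0181 V

0.0181


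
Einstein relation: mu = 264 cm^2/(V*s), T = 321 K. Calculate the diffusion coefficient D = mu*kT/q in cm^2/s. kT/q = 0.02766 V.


Step 1: D = mu * (kT/q)
Step 2: D = 264 * 0.02766
Step 3: D = 7.3 cm^2/s

7.3


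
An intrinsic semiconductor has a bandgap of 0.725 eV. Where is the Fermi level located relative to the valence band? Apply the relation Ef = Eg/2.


Step 1: For an intrinsic semiconductor, the Fermi level sits at midgap.
Step 2: Ef = Eg / 2 = 0.725 / 2 = 0.3625 eV

0.3625


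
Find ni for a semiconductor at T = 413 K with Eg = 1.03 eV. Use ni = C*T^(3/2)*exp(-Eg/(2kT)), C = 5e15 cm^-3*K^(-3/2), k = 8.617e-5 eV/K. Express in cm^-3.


Step 1: Compute kT = 8.617e-5 * 413 = 0.03558821 eV
Step 2: Exponent = -Eg/(2kT) = -1.03/(2*0.03558821) = -14.47108
Step 3: T^(3/2) = 413^1.5 = 8393.15
Step 4: ni = 5e15 * 8393.15 * exp(-14.47108) = 2.18e+13 cm^-3

2.18e+13


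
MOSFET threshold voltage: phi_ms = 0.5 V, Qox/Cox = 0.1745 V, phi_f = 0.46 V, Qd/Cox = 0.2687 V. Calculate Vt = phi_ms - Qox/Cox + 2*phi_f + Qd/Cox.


Step 1: Vt = phi_ms - Qox/Cox + 2*phi_f + Qd/Cox
Step 2: Vt = 0.5 - 0.1745 + 2*0.46 + 0.2687
Step 3: Vt = 0.5 - 0.1745 + 0.92 + 0.2687
Step 4: Vt = 1.5142 V

1.5142


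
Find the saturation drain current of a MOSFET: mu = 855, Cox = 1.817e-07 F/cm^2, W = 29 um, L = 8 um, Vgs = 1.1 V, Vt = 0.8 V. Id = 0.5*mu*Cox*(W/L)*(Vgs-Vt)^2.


Step 1: Overdrive voltage Vov = Vgs - Vt = 1.1 - 0.8 = 0.3 V
Step 2: W/L = 29/8 = 3.625
Step 3: Id = 0.5 * 855 * 1.817e-07 * 3.625 * 0.3^2
Step 4: Id = 2.53e-05 A

2.53e-05


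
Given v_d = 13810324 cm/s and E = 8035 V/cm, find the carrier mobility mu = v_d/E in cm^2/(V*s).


Step 1: mu = v_d / E
Step 2: mu = 13810324 / 8035
Step 3: mu = 1718.77 cm^2/(V*s)

1718.77


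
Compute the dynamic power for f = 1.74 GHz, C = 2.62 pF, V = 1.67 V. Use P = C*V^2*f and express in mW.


Step 1: V^2 = 1.67^2 = 2.7889 V^2
Step 2: P = C*V^2*f = 2.62e-12 F * 2.7889 * 1.74e9 Hz
Step 3: P = 1.271403732e-02 W
Step 4: P = 12.714 mW

12.714


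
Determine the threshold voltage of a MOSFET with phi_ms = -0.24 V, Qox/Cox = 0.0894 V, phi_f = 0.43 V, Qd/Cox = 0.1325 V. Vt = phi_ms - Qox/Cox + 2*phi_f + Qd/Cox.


Step 1: Vt = phi_ms - Qox/Cox + 2*phi_f + Qd/Cox
Step 2: Vt = -0.24 - 0.0894 + 2*0.43 + 0.1325
Step 3: Vt = -0.24 - 0.0894 + 0.86 + 0.1325
Step 4: Vt = 0.6631 V

0.6631


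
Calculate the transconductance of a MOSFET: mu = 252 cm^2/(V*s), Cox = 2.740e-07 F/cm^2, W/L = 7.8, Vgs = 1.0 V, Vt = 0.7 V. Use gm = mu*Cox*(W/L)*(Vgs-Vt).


Step 1: Vov = Vgs - Vt = 1.0 - 0.7 = 0.3 V
Step 2: gm = mu * Cox * (W/L) * Vov
Step 3: gm = 252 * 2.740e-07 * 7.8 * 0.3 = 1.62e-04 S

1.62e-04


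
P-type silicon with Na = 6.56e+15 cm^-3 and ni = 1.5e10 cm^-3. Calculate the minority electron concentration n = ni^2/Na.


Step 1: Majority hole concentration p ≈ Na = 6.56e+15 cm^-3
Step 2: n = ni^2 / Na = (1.5e10)^2 / 6.56e+15
Step 3: n = 3.43e+04 cm^-3

3.43e+04


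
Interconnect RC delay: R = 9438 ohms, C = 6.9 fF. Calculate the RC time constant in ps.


Step 1: tau = R * C
Step 2: tau = 9438 * 6.9 fF = 9438 * 6.9e-15 F
Step 3: tau = 6.51222e-11 s = 65.1222 ps

65.1222


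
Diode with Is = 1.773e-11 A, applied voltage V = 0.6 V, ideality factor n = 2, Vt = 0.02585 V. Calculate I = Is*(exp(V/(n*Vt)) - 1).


Step 1: V/(n*Vt) = 0.6/(2*0.02585) = 11.6054
Step 2: exp(11.6054) = 1.0969e+05
Step 3: I = 1.773e-11 * (1.0969e+05 - 1) = 1.94e-06 A

1.94e-06


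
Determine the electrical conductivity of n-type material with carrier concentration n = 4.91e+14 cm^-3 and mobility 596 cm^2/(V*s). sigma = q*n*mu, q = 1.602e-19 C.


Step 1: sigma = q * n * mu
Step 2: sigma = 1.602e-19 * 4.91e+14 * 596
Step 3: sigma = 4.688e-02 S/cm

4.688e-02


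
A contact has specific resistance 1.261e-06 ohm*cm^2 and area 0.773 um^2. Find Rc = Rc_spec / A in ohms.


Step 1: Convert area to cm^2: 0.773 um^2 = 7.7300e-09 cm^2
Step 2: Rc = Rc_spec / A = 1.261e-06 / 7.7300e-09
Step 3: Rc = 1.63e+02 ohms

1.63e+02


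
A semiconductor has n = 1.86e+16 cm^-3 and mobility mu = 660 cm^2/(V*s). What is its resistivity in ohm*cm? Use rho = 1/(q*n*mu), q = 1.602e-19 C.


Step 1: sigma = q * n * mu = 1.602e-19 * 1.86e+16 * 660 = 1.96662e+00 S/cm
Step 2: rho = 1 / sigma = 1 / 1.96662e+00 = 0.5085 ohm*cm

0.5085


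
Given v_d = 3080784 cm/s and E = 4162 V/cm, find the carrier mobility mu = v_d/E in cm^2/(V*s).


Step 1: mu = v_d / E
Step 2: mu = 3080784 / 4162
Step 3: mu = 740.22 cm^2/(V*s)

740.22


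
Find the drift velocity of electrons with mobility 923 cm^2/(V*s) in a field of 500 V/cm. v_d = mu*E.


Step 1: v_d = mu * E
Step 2: v_d = 923 * 500 = 461500
Step 3: v_d = 4.62e+05 cm/s

4.62e+05


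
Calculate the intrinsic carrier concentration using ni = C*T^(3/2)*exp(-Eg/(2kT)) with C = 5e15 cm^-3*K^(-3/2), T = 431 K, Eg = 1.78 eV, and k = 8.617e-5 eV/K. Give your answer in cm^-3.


Step 1: Compute kT = 8.617e-5 * 431 = 0.03713927 eV
Step 2: Exponent = -Eg/(2kT) = -1.78/(2*0.03713927) = -23.96385
Step 3: T^(3/2) = 431^1.5 = 8947.79
Step 4: ni = 5e15 * 8947.79 * exp(-23.96385) = 1.75e+09 cm^-3

1.75e+09


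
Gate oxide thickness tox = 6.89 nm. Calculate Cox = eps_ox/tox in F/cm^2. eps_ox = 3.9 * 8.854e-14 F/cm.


Step 1: eps_ox = 3.9 * 8.854e-14 = 3.45306e-13 F/cm
Step 2: tox in cm = 6.89 nm * 1e-7 = 6.8900e-07 cm
Step 3: Cox = 3.45306e-13 / 6.8900e-07 = 5.01e-07 F/cm^2

5.01e-07


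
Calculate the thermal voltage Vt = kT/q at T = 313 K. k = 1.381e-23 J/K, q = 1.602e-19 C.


Step 1: kT = 1.381e-23 * 313 = 4.32253e-21 J
Step 2: Vt = kT/q = 4.32253e-21 / 1.602e-19
Step 3: Vt = 0.02698 V

0.02698


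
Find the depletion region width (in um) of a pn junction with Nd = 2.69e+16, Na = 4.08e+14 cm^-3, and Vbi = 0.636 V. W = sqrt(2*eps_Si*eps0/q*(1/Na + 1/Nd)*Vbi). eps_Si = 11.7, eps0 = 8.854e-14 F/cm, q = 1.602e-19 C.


Step 1: 1/Na + 1/Nd = 1/4.08e+14 + 1/2.69e+16 = 2.48816e-15
Step 2: 2*eps*eps0/q = 2*11.7*8.854e-14/1.602e-19 = 1.293281e+07
Step 3: W^2 = 1.293281e+07 * 2.48816e-15 * 0.636 = 2.04658e-08
Step 4: W = sqrt(2.04658e-08) = 1.431e-04 cm = 1.431 um

1.431


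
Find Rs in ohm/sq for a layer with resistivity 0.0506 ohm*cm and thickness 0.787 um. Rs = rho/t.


Step 1: Convert thickness to cm: t = 0.787 um = 7.8700e-05 cm
Step 2: Rs = rho / t = 0.0506 / 7.8700e-05
Step 3: Rs = 642.9 ohm/sq

642.9


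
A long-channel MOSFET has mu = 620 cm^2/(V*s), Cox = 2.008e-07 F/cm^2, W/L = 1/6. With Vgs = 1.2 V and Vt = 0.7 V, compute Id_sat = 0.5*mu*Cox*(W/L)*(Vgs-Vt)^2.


Step 1: Overdrive voltage Vov = Vgs - Vt = 1.2 - 0.7 = 0.5 V
Step 2: W/L = 1/6 = 0.166667
Step 3: Id = 0.5 * 620 * 2.008e-07 * 0.166667 * 0.5^2
Step 4: Id = 2.59e-06 A

2.59e-06


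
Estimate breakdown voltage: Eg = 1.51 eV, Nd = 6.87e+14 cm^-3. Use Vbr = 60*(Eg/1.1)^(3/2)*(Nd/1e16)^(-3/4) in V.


Step 1: Eg/1.1 = 1.51/1.1 = 1.372727
Step 2: (Eg/1.1)^1.5 = 1.372727^1.5 = 1.608334
Step 3: (Nd/1e16)^(-0.75) = (0.0687)^(-0.75) = 7.452165
Step 4: Vbr = 60 * 1.608334 * 7.452165 = 719.1 V

719.1


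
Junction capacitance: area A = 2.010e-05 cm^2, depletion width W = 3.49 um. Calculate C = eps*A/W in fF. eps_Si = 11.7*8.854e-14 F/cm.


Step 1: eps_Si = 11.7 * 8.854e-14 = 1.035918e-12 F/cm
Step 2: W in cm = 3.49 * 1e-4 = 3.49e-04 cm
Step 3: C = 1.035918e-12 * 2.010e-05 / 3.49e-04 = 5.966175e-14 F
Step 4: C = 59.66 fF

59.66


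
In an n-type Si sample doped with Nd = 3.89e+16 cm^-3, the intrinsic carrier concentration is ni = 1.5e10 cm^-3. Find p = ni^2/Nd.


Step 1: Since Nd >> ni, n ≈ Nd = 3.89e+16 cm^-3
Step 2: p = ni^2 / n = (1.5e10)^2 / 3.89e+16
Step 3: p = 2.25e20 / 3.89e+16 = 5.78e+03 cm^-3

5.78e+03


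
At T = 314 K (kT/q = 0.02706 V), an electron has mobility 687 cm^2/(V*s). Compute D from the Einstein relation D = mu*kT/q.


Step 1: D = mu * (kT/q)
Step 2: D = 687 * 0.02706
Step 3: D = 18.59 cm^2/s

18.59


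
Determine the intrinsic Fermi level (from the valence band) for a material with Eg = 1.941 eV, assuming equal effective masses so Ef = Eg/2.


Step 1: For an intrinsic semiconductor, the Fermi level sits at midgap.
Step 2: Ef = Eg / 2 = 1.941 / 2 = 0.9705 eV

0.9705


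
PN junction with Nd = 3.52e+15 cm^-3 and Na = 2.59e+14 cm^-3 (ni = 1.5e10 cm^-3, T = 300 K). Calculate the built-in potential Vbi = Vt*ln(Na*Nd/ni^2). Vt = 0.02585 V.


Step 1: Compute Na*Nd/ni^2 = 2.59e+14 * 3.52e+15 / (1.5e10)^2 = 4.0519e+09
Step 2: ln(4.0519e+09) = 22.1225
Step 3: Vbi = 0.02585 * 22.1225 = 0.572 V

0.572


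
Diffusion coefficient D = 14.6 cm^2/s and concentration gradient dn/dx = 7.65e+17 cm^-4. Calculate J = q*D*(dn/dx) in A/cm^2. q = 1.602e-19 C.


Step 1: J = q * D * (dn/dx)
Step 2: J = 1.602e-19 * 14.6 * 7.65e+17
Step 3: J = 1.79e+00 A/cm^2

1.79e+00


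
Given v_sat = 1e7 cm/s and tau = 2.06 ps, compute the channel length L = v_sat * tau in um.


Step 1: tau in seconds = 2.06 ps * 1e-12 = 2.0600e-12 s
Step 2: L = v_sat * tau = 1e7 * 2.0600e-12 = 2.0600e-05 cm
Step 3: L in um = 2.0600e-05 * 1e4 = 0.206 um

0.206


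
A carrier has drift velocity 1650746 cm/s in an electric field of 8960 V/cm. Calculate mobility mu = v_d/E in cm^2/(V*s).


Step 1: mu = v_d / E
Step 2: mu = 1650746 / 8960
Step 3: mu = 184.24 cm^2/(V*s)

184.24


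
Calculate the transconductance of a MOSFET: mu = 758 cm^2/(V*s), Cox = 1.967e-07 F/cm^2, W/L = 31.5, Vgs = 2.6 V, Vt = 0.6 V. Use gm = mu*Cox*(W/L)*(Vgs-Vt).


Step 1: Vov = Vgs - Vt = 2.6 - 0.6 = 2.0 V
Step 2: gm = mu * Cox * (W/L) * Vov
Step 3: gm = 758 * 1.967e-07 * 31.5 * 2.0 = 9.39e-03 S

9.39e-03


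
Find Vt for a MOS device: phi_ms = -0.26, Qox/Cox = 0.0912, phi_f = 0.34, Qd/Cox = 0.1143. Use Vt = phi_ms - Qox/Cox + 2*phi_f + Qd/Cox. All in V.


Step 1: Vt = phi_ms - Qox/Cox + 2*phi_f + Qd/Cox
Step 2: Vt = -0.26 - 0.0912 + 2*0.34 + 0.1143
Step 3: Vt = -0.26 - 0.0912 + 0.68 + 0.1143
Step 4: Vt = 0.4431 V

0.4431


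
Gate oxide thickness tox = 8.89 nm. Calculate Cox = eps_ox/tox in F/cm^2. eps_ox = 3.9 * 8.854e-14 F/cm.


Step 1: eps_ox = 3.9 * 8.854e-14 = 3.45306e-13 F/cm
Step 2: tox in cm = 8.89 nm * 1e-7 = 8.8900e-07 cm
Step 3: Cox = 3.45306e-13 / 8.8900e-07 = 3.88e-07 F/cm^2

3.88e-07


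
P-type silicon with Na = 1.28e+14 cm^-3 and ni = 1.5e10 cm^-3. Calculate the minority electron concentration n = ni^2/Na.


Step 1: Majority hole concentration p ≈ Na = 1.28e+14 cm^-3
Step 2: n = ni^2 / Na = (1.5e10)^2 / 1.28e+14
Step 3: n = 1.76e+06 cm^-3

1.76e+06


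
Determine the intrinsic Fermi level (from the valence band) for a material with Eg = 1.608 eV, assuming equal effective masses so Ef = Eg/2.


Step 1: For an intrinsic semiconductor, the Fermi level sits at midgap.
Step 2: Ef = Eg / 2 = 1.608 / 2 = 0.804 eV

0.804


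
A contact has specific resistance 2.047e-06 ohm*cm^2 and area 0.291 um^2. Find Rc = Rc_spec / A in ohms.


Step 1: Convert area to cm^2: 0.291 um^2 = 2.9100e-09 cm^2
Step 2: Rc = Rc_spec / A = 2.047e-06 / 2.9100e-09
Step 3: Rc = 7.03e+02 ohms

7.03e+02


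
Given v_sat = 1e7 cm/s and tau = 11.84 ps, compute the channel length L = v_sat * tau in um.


Step 1: tau in seconds = 11.84 ps * 1e-12 = 1.1840e-11 s
Step 2: L = v_sat * tau = 1e7 * 1.1840e-11 = 1.1840e-04 cm
Step 3: L in um = 1.1840e-04 * 1e4 = 1.184 um

1.184


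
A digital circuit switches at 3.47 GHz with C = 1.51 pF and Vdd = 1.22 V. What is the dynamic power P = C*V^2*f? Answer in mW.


Step 1: V^2 = 1.22^2 = 1.4884 V^2
Step 2: P = C*V^2*f = 1.51e-12 F * 1.4884 * 3.47e9 Hz
Step 3: P = 7.79876948e-03 W
Step 4: P = 7.799 mW

7.799


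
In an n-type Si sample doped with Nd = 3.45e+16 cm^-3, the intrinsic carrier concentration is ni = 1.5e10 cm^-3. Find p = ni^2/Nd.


Step 1: Since Nd >> ni, n ≈ Nd = 3.45e+16 cm^-3
Step 2: p = ni^2 / n = (1.5e10)^2 / 3.45e+16
Step 3: p = 2.25e20 / 3.45e+16 = 6.52e+03 cm^-3

6.52e+03


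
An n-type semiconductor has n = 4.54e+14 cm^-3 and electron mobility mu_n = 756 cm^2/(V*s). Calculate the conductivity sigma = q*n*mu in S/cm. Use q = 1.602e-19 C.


Step 1: sigma = q * n * mu
Step 2: sigma = 1.602e-19 * 4.54e+14 * 756
Step 3: sigma = 5.498e-02 S/cm

5.498e-02


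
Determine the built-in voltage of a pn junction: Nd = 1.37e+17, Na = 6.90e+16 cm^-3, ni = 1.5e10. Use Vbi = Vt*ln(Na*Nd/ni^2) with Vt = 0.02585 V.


Step 1: Compute Na*Nd/ni^2 = 6.90e+16 * 1.37e+17 / (1.5e10)^2 = 4.2013e+13
Step 2: ln(4.2013e+13) = 31.3690
Step 3: Vbi = 0.02585 * 31.3690 = 0.811 V

0.811


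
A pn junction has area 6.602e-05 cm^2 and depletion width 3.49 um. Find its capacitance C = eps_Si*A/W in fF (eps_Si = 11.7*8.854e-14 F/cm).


Step 1: eps_Si = 11.7 * 8.854e-14 = 1.035918e-12 F/cm
Step 2: W in cm = 3.49 * 1e-4 = 3.49e-04 cm
Step 3: C = 1.035918e-12 * 6.602e-05 / 3.49e-04 = 1.959636e-13 F
Step 4: C = 195.96 fF

195.96


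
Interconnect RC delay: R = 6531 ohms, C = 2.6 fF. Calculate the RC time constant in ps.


Step 1: tau = R * C
Step 2: tau = 6531 * 2.6 fF = 6531 * 2.6e-15 F
Step 3: tau = 1.69806e-11 s = 16.9806 ps

16.9806


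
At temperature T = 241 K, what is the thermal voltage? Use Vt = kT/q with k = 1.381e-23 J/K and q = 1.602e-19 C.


Step 1: kT = 1.381e-23 * 241 = 3.32821e-21 J
Step 2: Vt = kT/q = 3.32821e-21 / 1.602e-19
Step 3: Vt = 0.02078 V

0.02078


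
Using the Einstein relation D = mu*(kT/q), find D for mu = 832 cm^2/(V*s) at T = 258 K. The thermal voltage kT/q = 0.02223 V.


Step 1: D = mu * (kT/q)
Step 2: D = 832 * 0.02223
Step 3: D = 18.5 cm^2/s

18.5


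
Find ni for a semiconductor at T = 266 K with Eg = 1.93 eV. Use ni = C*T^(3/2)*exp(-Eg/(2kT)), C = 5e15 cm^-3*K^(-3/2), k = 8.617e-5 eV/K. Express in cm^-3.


Step 1: Compute kT = 8.617e-5 * 266 = 0.02292122 eV
Step 2: Exponent = -Eg/(2kT) = -1.93/(2*0.02292122) = -42.10073
Step 3: T^(3/2) = 266^1.5 = 4338.33
Step 4: ni = 5e15 * 4338.33 * exp(-42.10073) = 1.13e+01 cm^-3

1.13e+01


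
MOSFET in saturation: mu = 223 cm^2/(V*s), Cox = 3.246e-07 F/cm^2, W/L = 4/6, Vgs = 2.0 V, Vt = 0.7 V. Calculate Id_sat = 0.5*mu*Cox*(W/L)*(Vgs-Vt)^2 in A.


Step 1: Overdrive voltage Vov = Vgs - Vt = 2.0 - 0.7 = 1.3 V
Step 2: W/L = 4/6 = 0.666667
Step 3: Id = 0.5 * 223 * 3.246e-07 * 0.666667 * 1.3^2
Step 4: Id = 4.08e-05 A

4.08e-05


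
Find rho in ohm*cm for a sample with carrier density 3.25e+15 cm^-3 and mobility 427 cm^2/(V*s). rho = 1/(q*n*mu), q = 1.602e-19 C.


Step 1: sigma = q * n * mu = 1.602e-19 * 3.25e+15 * 427 = 2.22318e-01 S/cm
Step 2: rho = 1 / sigma = 1 / 2.22318e-01 = 4.498 ohm*cm

4.498


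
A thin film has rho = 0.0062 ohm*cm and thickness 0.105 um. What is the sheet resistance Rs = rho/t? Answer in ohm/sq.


Step 1: Convert thickness to cm: t = 0.105 um = 1.0500e-05 cm
Step 2: Rs = rho / t = 0.0062 / 1.0500e-05
Step 3: Rs = 590.5 ohm/sq

590.5


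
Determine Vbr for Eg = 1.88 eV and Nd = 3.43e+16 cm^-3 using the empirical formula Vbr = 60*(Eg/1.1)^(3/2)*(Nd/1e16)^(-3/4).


Step 1: Eg/1.1 = 1.88/1.1 = 1.709091
Step 2: (Eg/1.1)^1.5 = 1.709091^1.5 = 2.234332
Step 3: (Nd/1e16)^(-0.75) = (3.43)^(-0.75) = 0.396761
Step 4: Vbr = 60 * 2.234332 * 0.396761 = 53.2 V

53.2


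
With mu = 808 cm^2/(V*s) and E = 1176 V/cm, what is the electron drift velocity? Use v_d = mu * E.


Step 1: v_d = mu * E
Step 2: v_d = 808 * 1176 = 950208
Step 3: v_d = 9.50e+05 cm/s

9.50e+05


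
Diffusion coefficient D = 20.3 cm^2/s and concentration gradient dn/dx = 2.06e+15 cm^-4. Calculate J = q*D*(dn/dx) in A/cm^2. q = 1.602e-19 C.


Step 1: J = q * D * (dn/dx)
Step 2: J = 1.602e-19 * 20.3 * 2.06e+15
Step 3: J = 6.70e-03 A/cm^2

6.70e-03


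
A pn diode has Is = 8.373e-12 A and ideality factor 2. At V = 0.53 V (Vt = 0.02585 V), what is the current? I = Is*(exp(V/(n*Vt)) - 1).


Step 1: V/(n*Vt) = 0.53/(2*0.02585) = 10.2515
Step 2: exp(10.2515) = 2.8325e+04
Step 3: I = 8.373e-12 * (2.8325e+04 - 1) = 2.37e-07 A

2.37e-07


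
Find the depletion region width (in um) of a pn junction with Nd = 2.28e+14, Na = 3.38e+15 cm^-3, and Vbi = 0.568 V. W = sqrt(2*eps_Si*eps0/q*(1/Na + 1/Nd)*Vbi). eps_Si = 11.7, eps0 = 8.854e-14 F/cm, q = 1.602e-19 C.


Step 1: 1/Na + 1/Nd = 1/3.38e+15 + 1/2.28e+14 = 4.68182e-15
Step 2: 2*eps*eps0/q = 2*11.7*8.854e-14/1.602e-19 = 1.293281e+07
Step 3: W^2 = 1.293281e+07 * 4.68182e-15 * 0.568 = 3.43919e-08
Step 4: W = sqrt(3.43919e-08) = 1.855e-04 cm = 1.855 um

1.855


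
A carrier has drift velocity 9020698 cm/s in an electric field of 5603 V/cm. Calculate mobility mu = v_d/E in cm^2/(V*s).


Step 1: mu = v_d / E
Step 2: mu = 9020698 / 5603
Step 3: mu = 1609.98 cm^2/(V*s)

1609.98


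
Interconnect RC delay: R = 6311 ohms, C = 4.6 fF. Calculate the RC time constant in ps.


Step 1: tau = R * C
Step 2: tau = 6311 * 4.6 fF = 6311 * 4.6e-15 F
Step 3: tau = 2.90306e-11 s = 29.0306 ps

29.0306


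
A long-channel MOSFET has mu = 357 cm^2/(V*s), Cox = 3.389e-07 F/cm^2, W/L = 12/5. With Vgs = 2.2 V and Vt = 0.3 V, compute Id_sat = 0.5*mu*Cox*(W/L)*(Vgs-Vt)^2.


Step 1: Overdrive voltage Vov = Vgs - Vt = 2.2 - 0.3 = 1.9 V
Step 2: W/L = 12/5 = 2.4
Step 3: Id = 0.5 * 357 * 3.389e-07 * 2.4 * 1.9^2
Step 4: Id = 5.24e-04 A

5.24e-04


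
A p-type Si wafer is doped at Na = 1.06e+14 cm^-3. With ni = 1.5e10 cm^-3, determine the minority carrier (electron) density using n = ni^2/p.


Step 1: Majority hole concentration p ≈ Na = 1.06e+14 cm^-3
Step 2: n = ni^2 / Na = (1.5e10)^2 / 1.06e+14
Step 3: n = 2.12e+06 cm^-3

2.12e+06


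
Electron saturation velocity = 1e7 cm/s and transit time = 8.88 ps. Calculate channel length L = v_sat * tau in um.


Step 1: tau in seconds = 8.88 ps * 1e-12 = 8.8800e-12 s
Step 2: L = v_sat * tau = 1e7 * 8.8800e-12 = 8.8800e-05 cm
Step 3: L in um = 8.8800e-05 * 1e4 = 0.888 um

0.888


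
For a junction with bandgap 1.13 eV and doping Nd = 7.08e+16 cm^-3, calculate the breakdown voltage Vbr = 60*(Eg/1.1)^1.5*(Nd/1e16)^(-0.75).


Step 1: Eg/1.1 = 1.13/1.1 = 1.027273
Step 2: (Eg/1.1)^1.5 = 1.027273^1.5 = 1.041187
Step 3: (Nd/1e16)^(-0.75) = (7.08)^(-0.75) = 0.230396
Step 4: Vbr = 60 * 1.041187 * 0.230396 = 14.4 V

14.4


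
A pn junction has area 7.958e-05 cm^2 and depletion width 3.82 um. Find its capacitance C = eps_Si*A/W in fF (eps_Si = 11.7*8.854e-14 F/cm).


Step 1: eps_Si = 11.7 * 8.854e-14 = 1.035918e-12 F/cm
Step 2: W in cm = 3.82 * 1e-4 = 3.82e-04 cm
Step 3: C = 1.035918e-12 * 7.958e-05 / 3.82e-04 = 2.158072e-13 F
Step 4: C = 215.81 fF

215.81


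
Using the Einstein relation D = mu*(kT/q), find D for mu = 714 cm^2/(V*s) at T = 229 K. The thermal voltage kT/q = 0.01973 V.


Step 1: D = mu * (kT/q)
Step 2: D = 714 * 0.01973
Step 3: D = 14.09 cm^2/s

14.09


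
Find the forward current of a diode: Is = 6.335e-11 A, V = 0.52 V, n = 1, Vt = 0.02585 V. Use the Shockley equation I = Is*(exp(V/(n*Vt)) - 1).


Step 1: V/(n*Vt) = 0.52/(1*0.02585) = 20.1161
Step 2: exp(20.1161) = 5.4489e+08
Step 3: I = 6.335e-11 * (5.4489e+08 - 1) = 3.45e-02 A

3.45e-02


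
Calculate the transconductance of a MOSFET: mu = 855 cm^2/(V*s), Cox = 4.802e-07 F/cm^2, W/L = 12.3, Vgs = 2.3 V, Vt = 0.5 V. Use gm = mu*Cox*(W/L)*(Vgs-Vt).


Step 1: Vov = Vgs - Vt = 2.3 - 0.5 = 1.8 V
Step 2: gm = mu * Cox * (W/L) * Vov
Step 3: gm = 855 * 4.802e-07 * 12.3 * 1.8 = 9.09e-03 S

9.09e-03


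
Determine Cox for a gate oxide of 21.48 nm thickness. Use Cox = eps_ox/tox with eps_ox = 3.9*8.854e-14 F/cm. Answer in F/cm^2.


Step 1: eps_ox = 3.9 * 8.854e-14 = 3.45306e-13 F/cm
Step 2: tox in cm = 21.48 nm * 1e-7 = 2.1480e-06 cm
Step 3: Cox = 3.45306e-13 / 2.1480e-06 = 1.61e-07 F/cm^2

1.61e-07


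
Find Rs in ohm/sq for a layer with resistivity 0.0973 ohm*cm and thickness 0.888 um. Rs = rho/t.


Step 1: Convert thickness to cm: t = 0.888 um = 8.8800e-05 cm
Step 2: Rs = rho / t = 0.0973 / 8.8800e-05
Step 3: Rs = 1095.7 ohm/sq

1095.7


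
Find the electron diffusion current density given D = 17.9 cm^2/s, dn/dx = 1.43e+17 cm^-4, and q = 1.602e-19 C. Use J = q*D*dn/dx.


Step 1: J = q * D * (dn/dx)
Step 2: J = 1.602e-19 * 17.9 * 1.43e+17
Step 3: J = 4.10e-01 A/cm^2

4.10e-01


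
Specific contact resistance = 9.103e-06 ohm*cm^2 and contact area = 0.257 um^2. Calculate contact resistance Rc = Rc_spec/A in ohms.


Step 1: Convert area to cm^2: 0.257 um^2 = 2.5700e-09 cm^2
Step 2: Rc = Rc_spec / A = 9.103e-06 / 2.5700e-09
Step 3: Rc = 3.54e+03 ohms

3.54e+03


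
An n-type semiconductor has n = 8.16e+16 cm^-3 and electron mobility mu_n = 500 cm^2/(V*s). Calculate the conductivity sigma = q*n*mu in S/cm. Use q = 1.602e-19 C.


Step 1: sigma = q * n * mu
Step 2: sigma = 1.602e-19 * 8.16e+16 * 500
Step 3: sigma = 6.536e+00 S/cm

6.536e+00


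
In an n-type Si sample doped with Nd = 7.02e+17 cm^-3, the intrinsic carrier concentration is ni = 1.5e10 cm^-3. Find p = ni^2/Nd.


Step 1: Since Nd >> ni, n ≈ Nd = 7.02e+17 cm^-3
Step 2: p = ni^2 / n = (1.5e10)^2 / 7.02e+17
Step 3: p = 2.25e20 / 7.02e+17 = 3.21e+02 cm^-3

3.21e+02


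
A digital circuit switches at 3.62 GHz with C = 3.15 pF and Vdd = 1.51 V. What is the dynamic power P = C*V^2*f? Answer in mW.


Step 1: V^2 = 1.51^2 = 2.2801 V^2
Step 2: P = C*V^2*f = 3.15e-12 F * 2.2801 * 3.62e9 Hz
Step 3: P = 2.59999803e-02 W
Step 4: P = 26.0 mW

26.0


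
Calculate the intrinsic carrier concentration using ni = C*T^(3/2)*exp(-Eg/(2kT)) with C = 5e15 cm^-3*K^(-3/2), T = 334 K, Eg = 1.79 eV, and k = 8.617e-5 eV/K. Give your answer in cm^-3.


Step 1: Compute kT = 8.617e-5 * 334 = 0.02878078 eV
Step 2: Exponent = -Eg/(2kT) = -1.79/(2*0.02878078) = -31.09714
Step 3: T^(3/2) = 334^1.5 = 6104.07
Step 4: ni = 5e15 * 6104.07 * exp(-31.09714) = 9.53e+05 cm^-3

9.53e+05


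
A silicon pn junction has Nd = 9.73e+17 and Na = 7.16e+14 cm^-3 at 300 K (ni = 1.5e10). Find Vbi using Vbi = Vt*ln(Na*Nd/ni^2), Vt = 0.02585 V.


Step 1: Compute Na*Nd/ni^2 = 7.16e+14 * 9.73e+17 / (1.5e10)^2 = 3.0963e+12
Step 2: ln(3.0963e+12) = 28.7612
Step 3: Vbi = 0.02585 * 28.7612 = 0.743 V

0.743


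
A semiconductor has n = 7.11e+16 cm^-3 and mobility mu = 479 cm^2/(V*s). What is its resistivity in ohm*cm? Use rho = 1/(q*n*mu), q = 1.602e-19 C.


Step 1: sigma = q * n * mu = 1.602e-19 * 7.11e+16 * 479 = 5.45592e+00 S/cm
Step 2: rho = 1 / sigma = 1 / 5.45592e+00 = 0.1833 ohm*cm

0.1833


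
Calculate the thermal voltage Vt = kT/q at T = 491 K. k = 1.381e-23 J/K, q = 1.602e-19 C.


Step 1: kT = 1.381e-23 * 491 = 6.78071e-21 J
Step 2: Vt = kT/q = 6.78071e-21 / 1.602e-19
Step 3: Vt = 0.04233 V

0.04233


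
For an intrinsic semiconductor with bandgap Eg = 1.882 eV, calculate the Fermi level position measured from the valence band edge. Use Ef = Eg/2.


Step 1: For an intrinsic semiconductor, the Fermi level sits at midgap.
Step 2: Ef = Eg / 2 = 1.882 / 2 = 0.941 eV

0.941


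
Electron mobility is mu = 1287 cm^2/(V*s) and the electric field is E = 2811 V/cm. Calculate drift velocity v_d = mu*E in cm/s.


Step 1: v_d = mu * E
Step 2: v_d = 1287 * 2811 = 3617757
Step 3: v_d = 3.62e+06 cm/s

3.62e+06


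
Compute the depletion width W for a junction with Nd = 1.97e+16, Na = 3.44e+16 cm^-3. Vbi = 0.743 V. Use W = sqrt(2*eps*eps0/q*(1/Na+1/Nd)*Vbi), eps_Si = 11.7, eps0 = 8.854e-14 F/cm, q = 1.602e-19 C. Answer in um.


Step 1: 1/Na + 1/Nd = 1/3.44e+16 + 1/1.97e+16 = 7.98312e-17
Step 2: 2*eps*eps0/q = 2*11.7*8.854e-14/1.602e-19 = 1.293281e+07
Step 3: W^2 = 1.293281e+07 * 7.98312e-17 * 0.743 = 7.67104e-10
Step 4: W = sqrt(7.67104e-10) = 2.770e-05 cm = 0.277 um

0.277


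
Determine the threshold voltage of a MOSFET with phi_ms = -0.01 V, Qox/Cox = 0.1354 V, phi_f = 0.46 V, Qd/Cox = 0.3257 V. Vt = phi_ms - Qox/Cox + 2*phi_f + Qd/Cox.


Step 1: Vt = phi_ms - Qox/Cox + 2*phi_f + Qd/Cox
Step 2: Vt = -0.01 - 0.1354 + 2*0.46 + 0.3257
Step 3: Vt = -0.01 - 0.1354 + 0.92 + 0.3257
Step 4: Vt = 1.1003 V

1.1003


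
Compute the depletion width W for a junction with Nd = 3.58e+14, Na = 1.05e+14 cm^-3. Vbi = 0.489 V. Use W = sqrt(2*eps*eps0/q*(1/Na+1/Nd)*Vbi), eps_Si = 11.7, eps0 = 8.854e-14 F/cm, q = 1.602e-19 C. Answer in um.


Step 1: 1/Na + 1/Nd = 1/1.05e+14 + 1/3.58e+14 = 1.23171e-14
Step 2: 2*eps*eps0/q = 2*11.7*8.854e-14/1.602e-19 = 1.293281e+07
Step 3: W^2 = 1.293281e+07 * 1.23171e-14 * 0.489 = 7.78951e-08
Step 4: W = sqrt(7.78951e-08) = 2.791e-04 cm = 2.791 um

2.791


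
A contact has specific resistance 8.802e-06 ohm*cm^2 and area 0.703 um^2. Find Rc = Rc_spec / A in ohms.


Step 1: Convert area to cm^2: 0.703 um^2 = 7.0300e-09 cm^2
Step 2: Rc = Rc_spec / A = 8.802e-06 / 7.0300e-09
Step 3: Rc = 1.25e+03 ohms

1.25e+03


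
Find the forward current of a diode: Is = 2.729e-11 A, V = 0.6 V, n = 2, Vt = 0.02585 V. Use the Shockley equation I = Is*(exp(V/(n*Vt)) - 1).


Step 1: V/(n*Vt) = 0.6/(2*0.02585) = 11.6054
Step 2: exp(11.6054) = 1.0969e+05
Step 3: I = 2.729e-11 * (1.0969e+05 - 1) = 2.99e-06 A

2.99e-06


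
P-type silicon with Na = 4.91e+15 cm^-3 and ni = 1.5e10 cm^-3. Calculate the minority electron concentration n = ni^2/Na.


Step 1: Majority hole concentration p ≈ Na = 4.91e+15 cm^-3
Step 2: n = ni^2 / Na = (1.5e10)^2 / 4.91e+15
Step 3: n = 4.58e+04 cm^-3

4.58e+04


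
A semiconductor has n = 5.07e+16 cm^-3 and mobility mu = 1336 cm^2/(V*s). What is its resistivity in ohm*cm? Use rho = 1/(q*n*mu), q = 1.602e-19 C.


Step 1: sigma = q * n * mu = 1.602e-19 * 5.07e+16 * 1336 = 1.08512e+01 S/cm
Step 2: rho = 1 / sigma = 1 / 1.08512e+01 = 0.09216 ohm*cm

0.09216


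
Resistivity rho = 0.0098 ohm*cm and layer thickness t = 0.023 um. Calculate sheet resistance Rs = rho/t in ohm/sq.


Step 1: Convert thickness to cm: t = 0.023 um = 2.3000e-06 cm
Step 2: Rs = rho / t = 0.0098 / 2.3000e-06
Step 3: Rs = 4260.9 ohm/sq

4260.9


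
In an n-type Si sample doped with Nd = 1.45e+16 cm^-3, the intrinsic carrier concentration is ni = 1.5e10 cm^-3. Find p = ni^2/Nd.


Step 1: Since Nd >> ni, n ≈ Nd = 1.45e+16 cm^-3
Step 2: p = ni^2 / n = (1.5e10)^2 / 1.45e+16
Step 3: p = 2.25e20 / 1.45e+16 = 1.55e+04 cm^-3

1.55e+04


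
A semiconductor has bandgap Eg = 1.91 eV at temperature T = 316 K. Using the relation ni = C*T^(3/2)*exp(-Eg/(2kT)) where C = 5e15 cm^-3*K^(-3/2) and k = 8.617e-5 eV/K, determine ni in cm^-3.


Step 1: Compute kT = 8.617e-5 * 316 = 0.02722972 eV
Step 2: Exponent = -Eg/(2kT) = -1.91/(2*0.02722972) = -35.07197
Step 3: T^(3/2) = 316^1.5 = 5617.34
Step 4: ni = 5e15 * 5617.34 * exp(-35.07197) = 1.65e+04 cm^-3

1.65e+04


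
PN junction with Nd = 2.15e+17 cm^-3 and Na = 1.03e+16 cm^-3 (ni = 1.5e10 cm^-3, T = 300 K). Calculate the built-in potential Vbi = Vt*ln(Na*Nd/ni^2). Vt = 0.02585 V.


Step 1: Compute Na*Nd/ni^2 = 1.03e+16 * 2.15e+17 / (1.5e10)^2 = 9.8422e+12
Step 2: ln(9.8422e+12) = 29.9177
Step 3: Vbi = 0.02585 * 29.9177 = 0.773 V

0.773


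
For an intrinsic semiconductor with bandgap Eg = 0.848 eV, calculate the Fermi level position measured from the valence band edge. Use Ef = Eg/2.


Step 1: For an intrinsic semiconductor, the Fermi level sits at midgap.
Step 2: Ef = Eg / 2 = 0.848 / 2 = 0.424 eV

0.424


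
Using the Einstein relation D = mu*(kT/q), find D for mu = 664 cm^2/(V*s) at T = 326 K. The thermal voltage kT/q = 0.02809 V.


Step 1: D = mu * (kT/q)
Step 2: D = 664 * 0.02809
Step 3: D = 18.65 cm^2/s

18.65


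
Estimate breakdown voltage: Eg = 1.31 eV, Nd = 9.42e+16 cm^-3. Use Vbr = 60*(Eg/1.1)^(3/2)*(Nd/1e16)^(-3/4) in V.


Step 1: Eg/1.1 = 1.31/1.1 = 1.190909
Step 2: (Eg/1.1)^1.5 = 1.190909^1.5 = 1.299624
Step 3: (Nd/1e16)^(-0.75) = (9.42)^(-0.75) = 0.185978
Step 4: Vbr = 60 * 1.299624 * 0.185978 = 14.5 V

14.5


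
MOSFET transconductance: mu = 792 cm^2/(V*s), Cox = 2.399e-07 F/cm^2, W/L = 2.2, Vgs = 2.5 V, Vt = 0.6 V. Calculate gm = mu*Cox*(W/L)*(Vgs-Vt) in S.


Step 1: Vov = Vgs - Vt = 2.5 - 0.6 = 1.9 V
Step 2: gm = mu * Cox * (W/L) * Vov
Step 3: gm = 792 * 2.399e-07 * 2.2 * 1.9 = 7.94e-04 S

7.94e-04


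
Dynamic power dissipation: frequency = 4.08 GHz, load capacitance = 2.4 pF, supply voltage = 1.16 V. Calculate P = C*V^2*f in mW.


Step 1: V^2 = 1.16^2 = 1.3456 V^2
Step 2: P = C*V^2*f = 2.4e-12 F * 1.3456 * 4.08e9 Hz
Step 3: P = 1.31761152e-02 W
Step 4: P = 13.176 mW

13.176


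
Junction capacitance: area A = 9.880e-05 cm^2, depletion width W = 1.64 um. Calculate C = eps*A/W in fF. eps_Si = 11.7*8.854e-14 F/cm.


Step 1: eps_Si = 11.7 * 8.854e-14 = 1.035918e-12 F/cm
Step 2: W in cm = 1.64 * 1e-4 = 1.64e-04 cm
Step 3: C = 1.035918e-12 * 9.880e-05 / 1.64e-04 = 6.240774e-13 F
Step 4: C = 624.08 fF

624.08


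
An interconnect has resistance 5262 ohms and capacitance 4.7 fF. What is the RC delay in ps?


Step 1: tau = R * C
Step 2: tau = 5262 * 4.7 fF = 5262 * 4.7e-15 F
Step 3: tau = 2.47314e-11 s = 24.7314 ps

24.7314


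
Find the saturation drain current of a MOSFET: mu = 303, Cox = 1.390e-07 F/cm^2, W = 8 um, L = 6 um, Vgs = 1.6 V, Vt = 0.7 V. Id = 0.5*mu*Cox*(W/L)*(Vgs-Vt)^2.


Step 1: Overdrive voltage Vov = Vgs - Vt = 1.6 - 0.7 = 0.9 V
Step 2: W/L = 8/6 = 1.33333
Step 3: Id = 0.5 * 303 * 1.390e-07 * 1.33333 * 0.9^2
Step 4: Id = 2.27e-05 A

2.27e-05


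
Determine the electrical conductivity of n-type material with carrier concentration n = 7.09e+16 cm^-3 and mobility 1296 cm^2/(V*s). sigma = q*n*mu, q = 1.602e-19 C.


Step 1: sigma = q * n * mu
Step 2: sigma = 1.602e-19 * 7.09e+16 * 1296
Step 3: sigma = 1.472e+01 S/cm

1.472e+01


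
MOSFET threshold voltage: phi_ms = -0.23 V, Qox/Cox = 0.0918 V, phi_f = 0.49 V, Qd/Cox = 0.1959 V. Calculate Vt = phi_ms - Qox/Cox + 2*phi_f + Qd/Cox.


Step 1: Vt = phi_ms - Qox/Cox + 2*phi_f + Qd/Cox
Step 2: Vt = -0.23 - 0.0918 + 2*0.49 + 0.1959
Step 3: Vt = -0.23 - 0.0918 + 0.98 + 0.1959
Step 4: Vt = 0.8541 V

0.8541


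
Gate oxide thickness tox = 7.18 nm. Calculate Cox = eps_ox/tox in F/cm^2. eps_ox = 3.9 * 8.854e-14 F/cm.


Step 1: eps_ox = 3.9 * 8.854e-14 = 3.45306e-13 F/cm
Step 2: tox in cm = 7.18 nm * 1e-7 = 7.1800e-07 cm
Step 3: Cox = 3.45306e-13 / 7.1800e-07 = 4.81e-07 F/cm^2

4.81e-07


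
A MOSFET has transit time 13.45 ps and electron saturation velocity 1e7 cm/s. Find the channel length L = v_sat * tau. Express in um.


Step 1: tau in seconds = 13.45 ps * 1e-12 = 1.3450e-11 s
Step 2: L = v_sat * tau = 1e7 * 1.3450e-11 = 1.3450e-04 cm
Step 3: L in um = 1.3450e-04 * 1e4 = 1.345 um

1.345


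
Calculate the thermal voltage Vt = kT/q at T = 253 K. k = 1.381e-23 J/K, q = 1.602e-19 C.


Step 1: kT = 1.381e-23 * 253 = 3.49393e-21 J
Step 2: Vt = kT/q = 3.49393e-21 / 1.602e-19
Step 3: Vt = 0.02181 V

0.02181


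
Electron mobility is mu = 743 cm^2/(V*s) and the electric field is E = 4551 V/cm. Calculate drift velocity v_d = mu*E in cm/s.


Step 1: v_d = mu * E
Step 2: v_d = 743 * 4551 = 3381393
Step 3: v_d = 3.38e+06 cm/s

3.38e+06


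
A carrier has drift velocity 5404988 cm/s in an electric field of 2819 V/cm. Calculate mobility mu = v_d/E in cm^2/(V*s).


Step 1: mu = v_d / E
Step 2: mu = 5404988 / 2819
Step 3: mu = 1917.34 cm^2/(V*s)

1917.34


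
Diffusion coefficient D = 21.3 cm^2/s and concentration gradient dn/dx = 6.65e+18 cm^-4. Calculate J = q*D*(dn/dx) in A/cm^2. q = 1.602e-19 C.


Step 1: J = q * D * (dn/dx)
Step 2: J = 1.602e-19 * 21.3 * 6.65e+18
Step 3: J = 2.27e+01 A/cm^2

2.27e+01


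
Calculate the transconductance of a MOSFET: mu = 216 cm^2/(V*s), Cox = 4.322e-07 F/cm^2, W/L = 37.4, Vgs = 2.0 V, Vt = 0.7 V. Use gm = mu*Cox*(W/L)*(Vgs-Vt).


Step 1: Vov = Vgs - Vt = 2.0 - 0.7 = 1.3 V
Step 2: gm = mu * Cox * (W/L) * Vov
Step 3: gm = 216 * 4.322e-07 * 37.4 * 1.3 = 4.54e-03 S

4.54e-03


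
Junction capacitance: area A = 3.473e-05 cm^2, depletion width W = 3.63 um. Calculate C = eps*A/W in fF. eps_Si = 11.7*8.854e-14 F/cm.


Step 1: eps_Si = 11.7 * 8.854e-14 = 1.035918e-12 F/cm
Step 2: W in cm = 3.63 * 1e-4 = 3.63e-04 cm
Step 3: C = 1.035918e-12 * 3.473e-05 / 3.63e-04 = 9.911138e-14 F
Step 4: C = 99.11 fF

99.11


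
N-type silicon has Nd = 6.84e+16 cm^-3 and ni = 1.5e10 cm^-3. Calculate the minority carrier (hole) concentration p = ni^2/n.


Step 1: Since Nd >> ni, n ≈ Nd = 6.84e+16 cm^-3
Step 2: p = ni^2 / n = (1.5e10)^2 / 6.84e+16
Step 3: p = 2.25e20 / 6.84e+16 = 3.29e+03 cm^-3

3.29e+03


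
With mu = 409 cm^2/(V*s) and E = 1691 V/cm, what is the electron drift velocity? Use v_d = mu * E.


Step 1: v_d = mu * E
Step 2: v_d = 409 * 1691 = 691619
Step 3: v_d = 6.92e+05 cm/s

6.92e+05


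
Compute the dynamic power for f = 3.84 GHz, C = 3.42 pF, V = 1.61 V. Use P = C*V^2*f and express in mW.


Step 1: V^2 = 1.61^2 = 2.5921 V^2
Step 2: P = C*V^2*f = 3.42e-12 F * 2.5921 * 3.84e9 Hz
Step 3: P = 3.404153088e-02 W
Step 4: P = 34.042 mW

34.042


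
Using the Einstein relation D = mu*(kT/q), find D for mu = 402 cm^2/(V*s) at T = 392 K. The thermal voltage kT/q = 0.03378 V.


Step 1: D = mu * (kT/q)
Step 2: D = 402 * 0.03378
Step 3: D = 13.58 cm^2/s

13.58


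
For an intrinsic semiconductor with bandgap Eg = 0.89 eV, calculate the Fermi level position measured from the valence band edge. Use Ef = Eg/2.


Step 1: For an intrinsic semiconductor, the Fermi level sits at midgap.
Step 2: Ef = Eg / 2 = 0.89 / 2 = 0.445 eV

0.445


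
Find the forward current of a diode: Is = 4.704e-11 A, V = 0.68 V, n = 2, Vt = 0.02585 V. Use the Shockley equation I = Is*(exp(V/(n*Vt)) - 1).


Step 1: V/(n*Vt) = 0.68/(2*0.02585) = 13.1528
Step 2: exp(13.1528) = 5.1545e+05
Step 3: I = 4.704e-11 * (5.1545e+05 - 1) = 2.42e-05 A

2.42e-05


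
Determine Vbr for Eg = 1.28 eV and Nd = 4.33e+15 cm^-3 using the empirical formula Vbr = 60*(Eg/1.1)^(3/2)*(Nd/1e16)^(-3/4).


Step 1: Eg/1.1 = 1.28/1.1 = 1.163636
Step 2: (Eg/1.1)^1.5 = 1.163636^1.5 = 1.255237
Step 3: (Nd/1e16)^(-0.75) = (0.433)^(-0.75) = 1.873415
Step 4: Vbr = 60 * 1.255237 * 1.873415 = 141.1 V

141.1


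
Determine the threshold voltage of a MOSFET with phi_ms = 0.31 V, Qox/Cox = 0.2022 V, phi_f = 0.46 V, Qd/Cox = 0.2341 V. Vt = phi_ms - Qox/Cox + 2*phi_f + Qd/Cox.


Step 1: Vt = phi_ms - Qox/Cox + 2*phi_f + Qd/Cox
Step 2: Vt = 0.31 - 0.2022 + 2*0.46 + 0.2341
Step 3: Vt = 0.31 - 0.2022 + 0.92 + 0.2341
Step 4: Vt = 1.2619 V

1.2619


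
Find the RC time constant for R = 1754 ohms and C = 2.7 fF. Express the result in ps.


Step 1: tau = R * C
Step 2: tau = 1754 * 2.7 fF = 1754 * 2.7e-15 F
Step 3: tau = 4.7358e-12 s = 4.7358 ps

4.7358
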